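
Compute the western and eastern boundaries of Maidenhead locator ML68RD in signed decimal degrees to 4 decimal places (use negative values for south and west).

73.4167, 73.5000

Field M=12, L=11: +12·20° lon, +11·10° lat → SW at lon 60°, lat 20°.
Square 6, 8: +6·2° lon, +8·1° lat → SW at lon 72°, lat 28°.
Subsquare r=17, d=3: +17·0.0833333° lon, +3·0.0416667° lat → SW at lon 73.4167°, lat 28.125°.
Cell spans 0.0833333° lon × 0.0416667° lat.
west 73.4167, east 73.5000.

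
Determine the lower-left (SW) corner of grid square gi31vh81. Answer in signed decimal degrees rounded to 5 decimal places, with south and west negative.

Field G=6, I=8: +6·20° lon, +8·10° lat → SW at lon -60°, lat -10°.
Square 3, 1: +3·2° lon, +1·1° lat → SW at lon -54°, lat -9°.
Subsquare v=21, h=7: +21·0.0833333° lon, +7·0.0416667° lat → SW at lon -52.25°, lat -8.70833°.
Extended square 8, 1: +8·0.00833333° lon, +1·0.00416667° lat → SW at lon -52.1833°, lat -8.70417°.
latitude -8.70417, longitude -52.18333.

-8.70417, -52.18333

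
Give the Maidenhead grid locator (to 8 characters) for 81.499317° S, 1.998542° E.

JA08xm90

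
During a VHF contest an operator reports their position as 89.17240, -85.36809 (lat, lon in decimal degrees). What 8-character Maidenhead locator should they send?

ER79he51

Shift to the Maidenhead origin (180°W, 90°S): lon 94.63191, lat 179.17240.
Field: lon ⌊94.63191/20⌋ = 4 → E; lat ⌊179.17240/10⌋ = 17 → R.
Square: lon ⌊14.63191/2⌋ = 7; lat ⌊9.17240/1⌋ = 9.
Subsquare: lon ⌊0.63191/0.0833333⌋ = 7 → h; lat ⌊0.17240/0.0416667⌋ = 4 → e.
Extended square: lon ⌊0.04858/0.00833333⌋ = 5; lat ⌊0.00573/0.00416667⌋ = 1.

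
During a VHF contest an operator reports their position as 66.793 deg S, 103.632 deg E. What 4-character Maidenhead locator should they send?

Add 180° to longitude and 90° to latitude: 283.63, 23.21.
Field: lon ⌊283.63/20⌋ = 14 → O; lat ⌊23.21/10⌋ = 2 → C.
Square: lon ⌊3.63/2⌋ = 1; lat ⌊3.21/1⌋ = 3.

OC13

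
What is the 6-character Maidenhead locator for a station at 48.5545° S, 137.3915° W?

CE11hk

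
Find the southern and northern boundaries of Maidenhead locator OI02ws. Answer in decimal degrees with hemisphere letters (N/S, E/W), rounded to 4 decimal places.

7.2500° S, 7.2083° S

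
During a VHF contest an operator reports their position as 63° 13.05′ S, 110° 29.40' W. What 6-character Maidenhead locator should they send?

Offset from 180°W / 90°S: lon 69.5100°, lat 26.7825°.
Field: lon ⌊69.5100/20⌋ = 3 → D; lat ⌊26.7825/10⌋ = 2 → C.
Square: lon ⌊9.5100/2⌋ = 4; lat ⌊6.7825/1⌋ = 6.
Subsquare: lon ⌊1.5100/0.0833333⌋ = 18 → s; lat ⌊0.7825/0.0416667⌋ = 18 → s.

DC46ss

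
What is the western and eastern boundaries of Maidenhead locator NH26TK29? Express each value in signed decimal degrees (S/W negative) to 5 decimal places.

Field N=13, H=7: +13·20° lon, +7·10° lat → SW at lon 80°, lat -20°.
Square 2, 6: +2·2° lon, +6·1° lat → SW at lon 84°, lat -14°.
Subsquare t=19, k=10: +19·0.0833333° lon, +10·0.0416667° lat → SW at lon 85.5833°, lat -13.5833°.
Extended square 2, 9: +2·0.00833333° lon, +9·0.00416667° lat → SW at lon 85.6°, lat -13.5458°.
Cell spans 0.00833333° lon × 0.00416667° lat.
west 85.60000, east 85.60833.

85.60000, 85.60833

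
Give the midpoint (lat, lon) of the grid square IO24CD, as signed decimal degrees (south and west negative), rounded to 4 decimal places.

Field I=8, O=14: +8·20° lon, +14·10° lat → SW at lon -20°, lat 50°.
Square 2, 4: +2·2° lon, +4·1° lat → SW at lon -16°, lat 54°.
Subsquare c=2, d=3: +2·0.0833333° lon, +3·0.0416667° lat → SW at lon -15.8333°, lat 54.125°.
Cell spans 0.0833333° lon × 0.0416667° lat. Centre is SW corner plus half of each.
latitude 54.1458, longitude -15.7917.

54.1458, -15.7917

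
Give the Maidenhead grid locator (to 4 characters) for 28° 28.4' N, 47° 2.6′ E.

Shift to the Maidenhead origin (180°W, 90°S): lon 227.04, lat 118.47.
Field: 227.04/20 → 11 → L, 118.47/10 → 11 → L; chars LL.
Square: 7.04/2 → 3, 8.47/1 → 8; chars 38.

LL38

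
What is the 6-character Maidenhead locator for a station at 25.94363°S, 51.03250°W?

Add 180° to longitude and 90° to latitude: 128.9675, 64.0564.
Field (20°×10°, letters A–R): 128.9675/20 → 6 → G, 64.0564/10 → 6 → G; chars GG.
Square (2°×1°, digits 0–9): 8.9675/2 → 4, 4.0564/1 → 4; chars 44.
Subsquare (5′×2.5′, letters a–x): 0.9675/0.0833333 → 11 → l, 0.0564/0.0416667 → 1 → b; chars lb.

GG44lb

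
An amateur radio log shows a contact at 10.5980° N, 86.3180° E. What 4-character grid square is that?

Offset from 180°W / 90°S: lon 266.32°, lat 100.60°.
Field (20°×10°, letters A–R): lon ⌊266.32/20⌋ = 13 → N; lat ⌊100.60/10⌋ = 10 → K.
Square (2°×1°, digits 0–9): lon ⌊6.32/2⌋ = 3; lat ⌊0.60/1⌋ = 0.

NK30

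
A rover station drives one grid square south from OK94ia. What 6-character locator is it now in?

Latitude subsquare a = 0; −1 → -1, wraps to 23 = x, carry into square.
Latitude square 4; −1 → 3.
The longitude characters are unchanged.

OK93ix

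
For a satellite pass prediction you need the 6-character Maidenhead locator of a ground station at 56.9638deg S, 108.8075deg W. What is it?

Add 180° to longitude and 90° to latitude: 71.1925, 33.0362.
Field: lon ⌊71.1925/20⌋ = 3 → D; lat ⌊33.0362/10⌋ = 3 → D.
Square: lon ⌊11.1925/2⌋ = 5; lat ⌊3.0362/1⌋ = 3.
Subsquare: lon ⌊1.1925/0.0833333⌋ = 14 → o; lat ⌊0.0362/0.0416667⌋ = 0 → a.

DD53oa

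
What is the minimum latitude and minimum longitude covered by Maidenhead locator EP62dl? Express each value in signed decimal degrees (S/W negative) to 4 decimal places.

62.4583, -87.7500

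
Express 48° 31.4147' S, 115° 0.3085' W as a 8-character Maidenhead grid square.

DE21ll94

Add 180° to longitude and 90° to latitude: 64.99486, 41.47642.
Field: 64.99486/20 → 3 → D, 41.47642/10 → 4 → E; chars DE.
Square: 4.99486/2 → 2, 1.47642/1 → 1; chars 21.
Subsquare: 0.99486/0.0833333 → 11 → l, 0.47642/0.0416667 → 11 → l; chars ll.
Extended square: 0.07819/0.00833333 → 9, 0.01809/0.00416667 → 4; chars 94.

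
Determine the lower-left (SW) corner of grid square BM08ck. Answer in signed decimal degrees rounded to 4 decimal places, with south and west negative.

38.4167, -159.8333

Field B=1, M=12: +1·20° lon, +12·10° lat → SW at lon -160°, lat 30°.
Square 0, 8: +0·2° lon, +8·1° lat → SW at lon -160°, lat 38°.
Subsquare c=2, k=10: +2·0.0833333° lon, +10·0.0416667° lat → SW at lon -159.833°, lat 38.4167°.
latitude 38.4167, longitude -159.8333.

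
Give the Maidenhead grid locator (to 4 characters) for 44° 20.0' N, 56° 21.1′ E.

LN84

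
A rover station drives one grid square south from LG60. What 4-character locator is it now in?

Latitude square 0; −1 → -1, wraps to 9, carry into field.
Latitude field G = 6; −1 → 5 = F.
The longitude characters are unchanged.

LF69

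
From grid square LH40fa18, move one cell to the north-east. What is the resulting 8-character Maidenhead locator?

LH40fa29

Longitude extended square 1; +1 → 2.
Latitude extended square 8; +1 → 9.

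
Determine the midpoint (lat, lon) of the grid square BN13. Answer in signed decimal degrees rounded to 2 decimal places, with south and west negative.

Field B=1, N=13: +1·20° lon, +13·10° lat → SW at lon -160°, lat 40°.
Square 1, 3: +1·2° lon, +3·1° lat → SW at lon -158°, lat 43°.
Cell spans 2° lon × 1° lat. Centre is SW corner plus half of each.
latitude 43.50, longitude -157.00.

43.50, -157.00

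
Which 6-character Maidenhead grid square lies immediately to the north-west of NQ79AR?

NQ69xs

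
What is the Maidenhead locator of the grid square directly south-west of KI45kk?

KI45jj

Longitude subsquare k = 10; −1 → 9 = j.
Latitude subsquare k = 10; −1 → 9 = j.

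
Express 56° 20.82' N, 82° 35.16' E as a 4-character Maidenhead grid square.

NO16

Shift to the Maidenhead origin (180°W, 90°S): lon 262.59, lat 146.35.
Field: lon ⌊262.59/20⌋ = 13 → N; lat ⌊146.35/10⌋ = 14 → O.
Square: lon ⌊2.59/2⌋ = 1; lat ⌊6.35/1⌋ = 6.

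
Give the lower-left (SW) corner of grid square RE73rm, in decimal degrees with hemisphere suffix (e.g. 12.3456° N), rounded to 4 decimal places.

Field R=17, E=4: +17·20° lon, +4·10° lat → SW at lon 160°, lat -50°.
Square 7, 3: +7·2° lon, +3·1° lat → SW at lon 174°, lat -47°.
Subsquare r=17, m=12: +17·0.0833333° lon, +12·0.0416667° lat → SW at lon 175.417°, lat -46.5°.
latitude 46.5000° S, longitude 175.4167° E.

46.5000° S, 175.4167° E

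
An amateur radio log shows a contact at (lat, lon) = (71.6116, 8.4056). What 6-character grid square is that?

JQ41eo

Shift to the Maidenhead origin (180°W, 90°S): lon 188.4056, lat 161.6116.
Field: 188.4056/20 → 9 → J, 161.6116/10 → 16 → Q; chars JQ.
Square: 8.4056/2 → 4, 1.6116/1 → 1; chars 41.
Subsquare: 0.4056/0.0833333 → 4 → e, 0.6116/0.0416667 → 14 → o; chars eo.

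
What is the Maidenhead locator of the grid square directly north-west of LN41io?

Longitude subsquare i = 8; −1 → 7 = h.
Latitude subsquare o = 14; +1 → 15 = p.

LN41hp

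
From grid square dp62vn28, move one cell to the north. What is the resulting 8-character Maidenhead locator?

Latitude extended square 8; +1 → 9.
The longitude characters are unchanged.

DP62vn29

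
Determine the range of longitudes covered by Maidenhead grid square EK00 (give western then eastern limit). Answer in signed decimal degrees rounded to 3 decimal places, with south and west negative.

-100.000, -98.000

Field E=4, K=10: +4·20° lon, +10·10° lat → SW at lon -100°, lat 10°.
Square 0, 0: +0·2° lon, +0·1° lat → SW at lon -100°, lat 10°.
Cell spans 2° lon × 1° lat.
west -100.000, east -98.000.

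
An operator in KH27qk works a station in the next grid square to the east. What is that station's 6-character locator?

KH27rk

Longitude subsquare q = 16; +1 → 17 = r.
The latitude characters are unchanged.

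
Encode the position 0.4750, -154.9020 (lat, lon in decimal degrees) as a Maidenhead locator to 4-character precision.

BJ20

Add 180° to longitude and 90° to latitude: 25.10, 90.47.
Field: 25.10/20 → 1 → B, 90.47/10 → 9 → J; chars BJ.
Square: 5.10/2 → 2, 0.47/1 → 0; chars 20.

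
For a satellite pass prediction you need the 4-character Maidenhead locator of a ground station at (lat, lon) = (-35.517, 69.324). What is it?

MF44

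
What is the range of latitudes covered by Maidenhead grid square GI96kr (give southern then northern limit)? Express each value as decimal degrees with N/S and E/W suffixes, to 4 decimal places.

Field G=6, I=8: +6·20° lon, +8·10° lat → SW at lon -60°, lat -10°.
Square 9, 6: +9·2° lon, +6·1° lat → SW at lon -42°, lat -4°.
Subsquare k=10, r=17: +10·0.0833333° lon, +17·0.0416667° lat → SW at lon -41.1667°, lat -3.29167°.
Cell spans 0.0833333° lon × 0.0416667° lat.
south 3.2917° S, north 3.2500° S.

3.2917° S, 3.2500° S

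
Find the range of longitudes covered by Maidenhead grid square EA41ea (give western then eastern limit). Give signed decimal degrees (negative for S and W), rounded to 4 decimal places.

Field E=4, A=0: +4·20° lon, +0·10° lat → SW at lon -100°, lat -90°.
Square 4, 1: +4·2° lon, +1·1° lat → SW at lon -92°, lat -89°.
Subsquare e=4, a=0: +4·0.0833333° lon, +0·0.0416667° lat → SW at lon -91.6667°, lat -89°.
Cell spans 0.0833333° lon × 0.0416667° lat.
west -91.6667, east -91.5833.

-91.6667, -91.5833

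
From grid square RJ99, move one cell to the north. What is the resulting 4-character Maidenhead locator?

RK90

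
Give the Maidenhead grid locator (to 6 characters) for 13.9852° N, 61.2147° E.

MK03ox

Shift to the Maidenhead origin (180°W, 90°S): lon 241.2147, lat 103.9852.
Field (20°×10°, letters A–R): lon ⌊241.2147/20⌋ = 12 → M; lat ⌊103.9852/10⌋ = 10 → K.
Square (2°×1°, digits 0–9): lon ⌊1.2147/2⌋ = 0; lat ⌊3.9852/1⌋ = 3.
Subsquare (5′×2.5′, letters a–x): lon ⌊1.2147/0.0833333⌋ = 14 → o; lat ⌊0.9852/0.0416667⌋ = 23 → x.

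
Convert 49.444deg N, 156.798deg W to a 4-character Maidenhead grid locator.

Offset from 180°W / 90°S: lon 23.20°, lat 139.44°.
Field: lon ⌊23.20/20⌋ = 1 → B; lat ⌊139.44/10⌋ = 13 → N.
Square: lon ⌊3.20/2⌋ = 1; lat ⌊9.44/1⌋ = 9.

BN19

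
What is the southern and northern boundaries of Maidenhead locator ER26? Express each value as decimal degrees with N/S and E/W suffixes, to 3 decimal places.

Field E=4, R=17: +4·20° lon, +17·10° lat → SW at lon -100°, lat 80°.
Square 2, 6: +2·2° lon, +6·1° lat → SW at lon -96°, lat 86°.
Cell spans 2° lon × 1° lat.
south 86.000° N, north 87.000° N.

86.000° N, 87.000° N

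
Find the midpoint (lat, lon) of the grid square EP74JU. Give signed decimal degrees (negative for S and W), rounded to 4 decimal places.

64.8542, -85.2083

Field E=4, P=15: +4·20° lon, +15·10° lat → SW at lon -100°, lat 60°.
Square 7, 4: +7·2° lon, +4·1° lat → SW at lon -86°, lat 64°.
Subsquare j=9, u=20: +9·0.0833333° lon, +20·0.0416667° lat → SW at lon -85.25°, lat 64.8333°.
Cell spans 0.0833333° lon × 0.0416667° lat. Centre is SW corner plus half of each.
latitude 64.8542, longitude -85.2083.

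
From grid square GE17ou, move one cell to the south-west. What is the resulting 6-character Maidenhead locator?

GE17nt

Longitude subsquare o = 14; −1 → 13 = n.
Latitude subsquare u = 20; −1 → 19 = t.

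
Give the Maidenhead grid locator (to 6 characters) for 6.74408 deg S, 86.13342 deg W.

EI63wg

Offset from 180°W / 90°S: lon 93.8666°, lat 83.2559°.
Field: lon ⌊93.8666/20⌋ = 4 → E; lat ⌊83.2559/10⌋ = 8 → I.
Square: lon ⌊13.8666/2⌋ = 6; lat ⌊3.2559/1⌋ = 3.
Subsquare: lon ⌊1.8666/0.0833333⌋ = 22 → w; lat ⌊0.2559/0.0416667⌋ = 6 → g.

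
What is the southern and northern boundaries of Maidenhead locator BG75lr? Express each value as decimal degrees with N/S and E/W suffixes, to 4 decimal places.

Field B=1, G=6: +1·20° lon, +6·10° lat → SW at lon -160°, lat -30°.
Square 7, 5: +7·2° lon, +5·1° lat → SW at lon -146°, lat -25°.
Subsquare l=11, r=17: +11·0.0833333° lon, +17·0.0416667° lat → SW at lon -145.083°, lat -24.2917°.
Cell spans 0.0833333° lon × 0.0416667° lat.
south 24.2917° S, north 24.2500° S.

24.2917° S, 24.2500° S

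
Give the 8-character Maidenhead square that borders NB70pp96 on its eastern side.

NB70qp06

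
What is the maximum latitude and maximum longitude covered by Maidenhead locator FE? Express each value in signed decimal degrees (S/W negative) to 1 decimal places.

-40.0, -60.0

Field F=5, E=4: +5·20° lon, +4·10° lat → SW at lon -80°, lat -50°.
Cell spans 20° lon × 10° lat. NE corner is SW corner plus one full cell.
latitude -40.0, longitude -60.0.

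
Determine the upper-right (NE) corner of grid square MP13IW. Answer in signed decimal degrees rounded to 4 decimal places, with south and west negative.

Field M=12, P=15: +12·20° lon, +15·10° lat → SW at lon 60°, lat 60°.
Square 1, 3: +1·2° lon, +3·1° lat → SW at lon 62°, lat 63°.
Subsquare i=8, w=22: +8·0.0833333° lon, +22·0.0416667° lat → SW at lon 62.6667°, lat 63.9167°.
Cell spans 0.0833333° lon × 0.0416667° lat. NE corner is SW corner plus one full cell.
latitude 63.9583, longitude 62.7500.

63.9583, 62.7500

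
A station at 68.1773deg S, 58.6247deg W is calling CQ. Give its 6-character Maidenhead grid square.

Shift to the Maidenhead origin (180°W, 90°S): lon 121.3753, lat 21.8227.
Field: lon ⌊121.3753/20⌋ = 6 → G; lat ⌊21.8227/10⌋ = 2 → C.
Square: lon ⌊1.3753/2⌋ = 0; lat ⌊1.8227/1⌋ = 1.
Subsquare: lon ⌊1.3753/0.0833333⌋ = 16 → q; lat ⌊0.8227/0.0416667⌋ = 19 → t.

GC01qt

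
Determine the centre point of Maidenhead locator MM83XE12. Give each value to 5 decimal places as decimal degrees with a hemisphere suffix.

Field M=12, M=12: +12·20° lon, +12·10° lat → SW at lon 60°, lat 30°.
Square 8, 3: +8·2° lon, +3·1° lat → SW at lon 76°, lat 33°.
Subsquare x=23, e=4: +23·0.0833333° lon, +4·0.0416667° lat → SW at lon 77.9167°, lat 33.1667°.
Extended square 1, 2: +1·0.00833333° lon, +2·0.00416667° lat → SW at lon 77.925°, lat 33.175°.
Cell spans 0.00833333° lon × 0.00416667° lat. Centre is SW corner plus half of each.
latitude 33.17708° N, longitude 77.92917° E.

33.17708° N, 77.92917° E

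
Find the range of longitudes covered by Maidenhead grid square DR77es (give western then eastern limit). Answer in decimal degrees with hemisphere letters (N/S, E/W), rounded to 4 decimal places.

105.6667° W, 105.5833° W

Field D=3, R=17: +3·20° lon, +17·10° lat → SW at lon -120°, lat 80°.
Square 7, 7: +7·2° lon, +7·1° lat → SW at lon -106°, lat 87°.
Subsquare e=4, s=18: +4·0.0833333° lon, +18·0.0416667° lat → SW at lon -105.667°, lat 87.75°.
Cell spans 0.0833333° lon × 0.0416667° lat.
west 105.6667° W, east 105.5833° W.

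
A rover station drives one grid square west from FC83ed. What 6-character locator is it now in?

Longitude subsquare e = 4; −1 → 3 = d.
The latitude characters are unchanged.

FC83dd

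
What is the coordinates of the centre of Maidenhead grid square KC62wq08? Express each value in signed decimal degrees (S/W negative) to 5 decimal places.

-67.29792, 33.83750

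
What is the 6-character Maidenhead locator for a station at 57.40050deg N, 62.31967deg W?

Add 180° to longitude and 90° to latitude: 117.6803, 147.4005.
Field (20°×10°, letters A–R): lon ⌊117.6803/20⌋ = 5 → F; lat ⌊147.4005/10⌋ = 14 → O.
Square (2°×1°, digits 0–9): lon ⌊17.6803/2⌋ = 8; lat ⌊7.4005/1⌋ = 7.
Subsquare (5′×2.5′, letters a–x): lon ⌊1.6803/0.0833333⌋ = 20 → u; lat ⌊0.4005/0.0416667⌋ = 9 → j.

FO87uj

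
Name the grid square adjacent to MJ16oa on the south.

MJ15ox

Latitude subsquare a = 0; −1 → -1, wraps to 23 = x, carry into square.
Latitude square 6; −1 → 5.
The longitude characters are unchanged.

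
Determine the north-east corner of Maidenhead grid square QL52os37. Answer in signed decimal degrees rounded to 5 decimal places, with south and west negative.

Field Q=16, L=11: +16·20° lon, +11·10° lat → SW at lon 140°, lat 20°.
Square 5, 2: +5·2° lon, +2·1° lat → SW at lon 150°, lat 22°.
Subsquare o=14, s=18: +14·0.0833333° lon, +18·0.0416667° lat → SW at lon 151.167°, lat 22.75°.
Extended square 3, 7: +3·0.00833333° lon, +7·0.00416667° lat → SW at lon 151.192°, lat 22.7792°.
Cell spans 0.00833333° lon × 0.00416667° lat. NE corner is SW corner plus one full cell.
latitude 22.78333, longitude 151.20000.

22.78333, 151.20000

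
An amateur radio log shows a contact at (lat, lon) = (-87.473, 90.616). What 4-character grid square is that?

NA52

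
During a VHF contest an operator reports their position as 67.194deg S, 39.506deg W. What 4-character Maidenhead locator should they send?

HC02

Add 180° to longitude and 90° to latitude: 140.49, 22.81.
Field: lon ⌊140.49/20⌋ = 7 → H; lat ⌊22.81/10⌋ = 2 → C.
Square: lon ⌊0.49/2⌋ = 0; lat ⌊2.81/1⌋ = 2.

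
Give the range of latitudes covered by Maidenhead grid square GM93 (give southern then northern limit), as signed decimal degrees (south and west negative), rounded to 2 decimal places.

33.00, 34.00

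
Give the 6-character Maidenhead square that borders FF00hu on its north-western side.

FF00gv

Longitude subsquare h = 7; −1 → 6 = g.
Latitude subsquare u = 20; +1 → 21 = v.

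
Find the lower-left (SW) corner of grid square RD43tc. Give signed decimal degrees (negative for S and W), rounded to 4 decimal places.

Field R=17, D=3: +17·20° lon, +3·10° lat → SW at lon 160°, lat -60°.
Square 4, 3: +4·2° lon, +3·1° lat → SW at lon 168°, lat -57°.
Subsquare t=19, c=2: +19·0.0833333° lon, +2·0.0416667° lat → SW at lon 169.583°, lat -56.9167°.
latitude -56.9167, longitude 169.5833.

-56.9167, 169.5833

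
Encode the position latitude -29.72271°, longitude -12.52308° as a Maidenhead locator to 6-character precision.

Offset from 180°W / 90°S: lon 167.4769°, lat 60.2773°.
Field (20°×10°, letters A–R): 167.4769/20 → 8 → I, 60.2773/10 → 6 → G; chars IG.
Square (2°×1°, digits 0–9): 7.4769/2 → 3, 0.2773/1 → 0; chars 30.
Subsquare (5′×2.5′, letters a–x): 1.4769/0.0833333 → 17 → r, 0.2773/0.0416667 → 6 → g; chars rg.

IG30rg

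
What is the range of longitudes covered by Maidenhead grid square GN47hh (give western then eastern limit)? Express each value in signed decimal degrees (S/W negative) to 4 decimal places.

-51.4167, -51.3333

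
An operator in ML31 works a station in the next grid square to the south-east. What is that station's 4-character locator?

ML40

Longitude square 3; +1 → 4.
Latitude square 1; −1 → 0.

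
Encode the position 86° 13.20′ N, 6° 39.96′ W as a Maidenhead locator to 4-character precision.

IR66

Offset from 180°W / 90°S: lon 173.33°, lat 176.22°.
Field: 173.33/20 → 8 → I, 176.22/10 → 17 → R; chars IR.
Square: 13.33/2 → 6, 6.22/1 → 6; chars 66.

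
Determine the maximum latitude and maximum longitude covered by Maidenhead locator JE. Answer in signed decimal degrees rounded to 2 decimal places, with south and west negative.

Field J=9, E=4: +9·20° lon, +4·10° lat → SW at lon 0°, lat -50°.
Cell spans 20° lon × 10° lat. NE corner is SW corner plus one full cell.
latitude -40.00, longitude 20.00.

-40.00, 20.00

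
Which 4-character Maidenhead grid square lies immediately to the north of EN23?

EN24

Latitude square 3; +1 → 4.
The longitude characters are unchanged.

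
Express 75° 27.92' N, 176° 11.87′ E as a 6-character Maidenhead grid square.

RQ85cl

Shift to the Maidenhead origin (180°W, 90°S): lon 356.1978, lat 165.4653.
Field: lon ⌊356.1978/20⌋ = 17 → R; lat ⌊165.4653/10⌋ = 16 → Q.
Square: lon ⌊16.1978/2⌋ = 8; lat ⌊5.4653/1⌋ = 5.
Subsquare: lon ⌊0.1978/0.0833333⌋ = 2 → c; lat ⌊0.4653/0.0416667⌋ = 11 → l.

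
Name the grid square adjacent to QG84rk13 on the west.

Longitude extended square 1; −1 → 0.
The latitude characters are unchanged.

QG84rk03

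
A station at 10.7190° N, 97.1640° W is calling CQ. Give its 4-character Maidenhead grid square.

Add 180° to longitude and 90° to latitude: 82.84, 100.72.
Field (20°×10°, letters A–R): 82.84/20 → 4 → E, 100.72/10 → 10 → K; chars EK.
Square (2°×1°, digits 0–9): 2.84/2 → 1, 0.72/1 → 0; chars 10.

EK10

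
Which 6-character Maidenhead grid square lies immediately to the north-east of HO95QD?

Longitude subsquare q = 16; +1 → 17 = r.
Latitude subsquare d = 3; +1 → 4 = e.

HO95re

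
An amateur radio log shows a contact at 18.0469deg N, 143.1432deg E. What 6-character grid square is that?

Add 180° to longitude and 90° to latitude: 323.1432, 108.0469.
Field (20°×10°, letters A–R): 323.1432/20 → 16 → Q, 108.0469/10 → 10 → K; chars QK.
Square (2°×1°, digits 0–9): 3.1432/2 → 1, 8.0469/1 → 8; chars 18.
Subsquare (5′×2.5′, letters a–x): 1.1432/0.0833333 → 13 → n, 0.0469/0.0416667 → 1 → b; chars nb.

QK18nb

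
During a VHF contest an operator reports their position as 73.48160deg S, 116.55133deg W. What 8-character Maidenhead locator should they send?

Shift to the Maidenhead origin (180°W, 90°S): lon 63.44867, lat 16.51840.
Field: lon ⌊63.44867/20⌋ = 3 → D; lat ⌊16.51840/10⌋ = 1 → B.
Square: lon ⌊3.44867/2⌋ = 1; lat ⌊6.51840/1⌋ = 6.
Subsquare: lon ⌊1.44867/0.0833333⌋ = 17 → r; lat ⌊0.51840/0.0416667⌋ = 12 → m.
Extended square: lon ⌊0.03200/0.00833333⌋ = 3; lat ⌊0.01840/0.00416667⌋ = 4.

DB16rm34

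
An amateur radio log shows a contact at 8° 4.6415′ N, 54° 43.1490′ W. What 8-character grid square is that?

GJ28pb38

Add 180° to longitude and 90° to latitude: 125.28085, 98.07736.
Field: lon ⌊125.28085/20⌋ = 6 → G; lat ⌊98.07736/10⌋ = 9 → J.
Square: lon ⌊5.28085/2⌋ = 2; lat ⌊8.07736/1⌋ = 8.
Subsquare: lon ⌊1.28085/0.0833333⌋ = 15 → p; lat ⌊0.07736/0.0416667⌋ = 1 → b.
Extended square: lon ⌊0.03085/0.00833333⌋ = 3; lat ⌊0.03569/0.00416667⌋ = 8.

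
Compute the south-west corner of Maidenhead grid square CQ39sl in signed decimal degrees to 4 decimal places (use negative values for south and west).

79.4583, -132.5000

Field C=2, Q=16: +2·20° lon, +16·10° lat → SW at lon -140°, lat 70°.
Square 3, 9: +3·2° lon, +9·1° lat → SW at lon -134°, lat 79°.
Subsquare s=18, l=11: +18·0.0833333° lon, +11·0.0416667° lat → SW at lon -132.5°, lat 79.4583°.
latitude 79.4583, longitude -132.5000.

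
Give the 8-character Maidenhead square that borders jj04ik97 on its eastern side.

JJ04jk07

Longitude extended square 9; +1 → 10, wraps to 0, carry into subsquare.
Longitude subsquare i = 8; +1 → 9 = j.
The latitude characters are unchanged.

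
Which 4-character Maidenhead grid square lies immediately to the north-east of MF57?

Longitude square 5; +1 → 6.
Latitude square 7; +1 → 8.

MF68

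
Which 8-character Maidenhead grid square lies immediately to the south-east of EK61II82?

EK61ii91

Longitude extended square 8; +1 → 9.
Latitude extended square 2; −1 → 1.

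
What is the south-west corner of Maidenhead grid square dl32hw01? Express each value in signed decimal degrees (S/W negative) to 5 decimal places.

22.92083, -113.41667

Field D=3, L=11: +3·20° lon, +11·10° lat → SW at lon -120°, lat 20°.
Square 3, 2: +3·2° lon, +2·1° lat → SW at lon -114°, lat 22°.
Subsquare h=7, w=22: +7·0.0833333° lon, +22·0.0416667° lat → SW at lon -113.417°, lat 22.9167°.
Extended square 0, 1: +0·0.00833333° lon, +1·0.00416667° lat → SW at lon -113.417°, lat 22.9208°.
latitude 22.92083, longitude -113.41667.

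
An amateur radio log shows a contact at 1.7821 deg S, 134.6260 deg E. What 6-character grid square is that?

Shift to the Maidenhead origin (180°W, 90°S): lon 314.6260, lat 88.2179.
Field (20°×10°, letters A–R): lon ⌊314.6260/20⌋ = 15 → P; lat ⌊88.2179/10⌋ = 8 → I.
Square (2°×1°, digits 0–9): lon ⌊14.6260/2⌋ = 7; lat ⌊8.2179/1⌋ = 8.
Subsquare (5′×2.5′, letters a–x): lon ⌊0.6260/0.0833333⌋ = 7 → h; lat ⌊0.2179/0.0416667⌋ = 5 → f.

PI78hf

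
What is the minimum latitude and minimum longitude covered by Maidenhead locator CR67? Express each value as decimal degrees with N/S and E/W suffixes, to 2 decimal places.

Field C=2, R=17: +2·20° lon, +17·10° lat → SW at lon -140°, lat 80°.
Square 6, 7: +6·2° lon, +7·1° lat → SW at lon -128°, lat 87°.
latitude 87.00° N, longitude 128.00° W.

87.00° N, 128.00° W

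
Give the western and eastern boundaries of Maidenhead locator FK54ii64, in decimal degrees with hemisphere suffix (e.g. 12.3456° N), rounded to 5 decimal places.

Field F=5, K=10: +5·20° lon, +10·10° lat → SW at lon -80°, lat 10°.
Square 5, 4: +5·2° lon, +4·1° lat → SW at lon -70°, lat 14°.
Subsquare i=8, i=8: +8·0.0833333° lon, +8·0.0416667° lat → SW at lon -69.3333°, lat 14.3333°.
Extended square 6, 4: +6·0.00833333° lon, +4·0.00416667° lat → SW at lon -69.2833°, lat 14.35°.
Cell spans 0.00833333° lon × 0.00416667° lat.
west 69.28333° W, east 69.27500° W.

69.28333° W, 69.27500° W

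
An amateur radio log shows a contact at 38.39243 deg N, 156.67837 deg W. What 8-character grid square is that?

BM18pj84

Offset from 180°W / 90°S: lon 23.32163°, lat 128.39243°.
Field: 23.32163/20 → 1 → B, 128.39243/10 → 12 → M; chars BM.
Square: 3.32163/2 → 1, 8.39243/1 → 8; chars 18.
Subsquare: 1.32163/0.0833333 → 15 → p, 0.39243/0.0416667 → 9 → j; chars pj.
Extended square: 0.07163/0.00833333 → 8, 0.01743/0.00416667 → 4; chars 84.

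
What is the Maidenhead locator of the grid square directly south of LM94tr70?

LM94tq79

Latitude extended square 0; −1 → -1, wraps to 9, carry into subsquare.
Latitude subsquare r = 17; −1 → 16 = q.
The longitude characters are unchanged.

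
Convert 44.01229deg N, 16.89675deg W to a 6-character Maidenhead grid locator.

IN14na

Shift to the Maidenhead origin (180°W, 90°S): lon 163.1033, lat 134.0123.
Field (20°×10°, letters A–R): lon ⌊163.1033/20⌋ = 8 → I; lat ⌊134.0123/10⌋ = 13 → N.
Square (2°×1°, digits 0–9): lon ⌊3.1033/2⌋ = 1; lat ⌊4.0123/1⌋ = 4.
Subsquare (5′×2.5′, letters a–x): lon ⌊1.1033/0.0833333⌋ = 13 → n; lat ⌊0.0123/0.0416667⌋ = 0 → a.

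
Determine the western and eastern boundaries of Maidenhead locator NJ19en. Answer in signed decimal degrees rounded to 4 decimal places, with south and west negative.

Field N=13, J=9: +13·20° lon, +9·10° lat → SW at lon 80°, lat 0°.
Square 1, 9: +1·2° lon, +9·1° lat → SW at lon 82°, lat 9°.
Subsquare e=4, n=13: +4·0.0833333° lon, +13·0.0416667° lat → SW at lon 82.3333°, lat 9.54167°.
Cell spans 0.0833333° lon × 0.0416667° lat.
west 82.3333, east 82.4167.

82.3333, 82.4167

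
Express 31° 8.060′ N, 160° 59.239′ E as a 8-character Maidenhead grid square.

Add 180° to longitude and 90° to latitude: 340.98732, 121.13433.
Field (20°×10°, letters A–R): lon ⌊340.98732/20⌋ = 17 → R; lat ⌊121.13433/10⌋ = 12 → M.
Square (2°×1°, digits 0–9): lon ⌊0.98732/2⌋ = 0; lat ⌊1.13433/1⌋ = 1.
Subsquare (5′×2.5′, letters a–x): lon ⌊0.98732/0.0833333⌋ = 11 → l; lat ⌊0.13433/0.0416667⌋ = 3 → d.
Extended square (30″×15″, digits 0–9): lon ⌊0.07065/0.00833333⌋ = 8; lat ⌊0.00933/0.00416667⌋ = 2.

RM01ld82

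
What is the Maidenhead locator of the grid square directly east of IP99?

JP09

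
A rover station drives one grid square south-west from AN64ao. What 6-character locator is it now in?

Longitude subsquare a = 0; −1 → -1, wraps to 23 = x, carry into square.
Longitude square 6; −1 → 5.
Latitude subsquare o = 14; −1 → 13 = n.

AN54xn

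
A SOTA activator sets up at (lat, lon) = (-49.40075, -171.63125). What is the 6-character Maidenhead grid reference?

AE40eo

Add 180° to longitude and 90° to latitude: 8.3688, 40.5992.
Field (20°×10°, letters A–R): 8.3688/20 → 0 → A, 40.5992/10 → 4 → E; chars AE.
Square (2°×1°, digits 0–9): 8.3688/2 → 4, 0.5992/1 → 0; chars 40.
Subsquare (5′×2.5′, letters a–x): 0.3688/0.0833333 → 4 → e, 0.5992/0.0416667 → 14 → o; chars eo.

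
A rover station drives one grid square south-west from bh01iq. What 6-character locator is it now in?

Longitude subsquare i = 8; −1 → 7 = h.
Latitude subsquare q = 16; −1 → 15 = p.

BH01hp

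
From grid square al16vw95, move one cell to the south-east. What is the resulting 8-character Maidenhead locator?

Longitude extended square 9; +1 → 10, wraps to 0, carry into subsquare.
Longitude subsquare v = 21; +1 → 22 = w.
Latitude extended square 5; −1 → 4.

AL16ww04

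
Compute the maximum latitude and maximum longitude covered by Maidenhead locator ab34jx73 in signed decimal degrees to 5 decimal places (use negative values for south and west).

Field A=0, B=1: +0·20° lon, +1·10° lat → SW at lon -180°, lat -80°.
Square 3, 4: +3·2° lon, +4·1° lat → SW at lon -174°, lat -76°.
Subsquare j=9, x=23: +9·0.0833333° lon, +23·0.0416667° lat → SW at lon -173.25°, lat -75.0417°.
Extended square 7, 3: +7·0.00833333° lon, +3·0.00416667° lat → SW at lon -173.192°, lat -75.0292°.
Cell spans 0.00833333° lon × 0.00416667° lat. NE corner is SW corner plus one full cell.
latitude -75.02500, longitude -173.18333.

-75.02500, -173.18333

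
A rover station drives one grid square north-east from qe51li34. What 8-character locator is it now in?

Longitude extended square 3; +1 → 4.
Latitude extended square 4; +1 → 5.

QE51li45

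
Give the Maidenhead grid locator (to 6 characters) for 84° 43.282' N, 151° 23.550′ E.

QR54qr

Add 180° to longitude and 90° to latitude: 331.3925, 174.7214.
Field (20°×10°, letters A–R): lon ⌊331.3925/20⌋ = 16 → Q; lat ⌊174.7214/10⌋ = 17 → R.
Square (2°×1°, digits 0–9): lon ⌊11.3925/2⌋ = 5; lat ⌊4.7214/1⌋ = 4.
Subsquare (5′×2.5′, letters a–x): lon ⌊1.3925/0.0833333⌋ = 16 → q; lat ⌊0.7214/0.0416667⌋ = 17 → r.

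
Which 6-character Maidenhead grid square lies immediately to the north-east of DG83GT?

DG83hu

Longitude subsquare g = 6; +1 → 7 = h.
Latitude subsquare t = 19; +1 → 20 = u.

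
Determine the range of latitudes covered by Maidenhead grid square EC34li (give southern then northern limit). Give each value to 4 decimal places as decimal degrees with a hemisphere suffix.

Field E=4, C=2: +4·20° lon, +2·10° lat → SW at lon -100°, lat -70°.
Square 3, 4: +3·2° lon, +4·1° lat → SW at lon -94°, lat -66°.
Subsquare l=11, i=8: +11·0.0833333° lon, +8·0.0416667° lat → SW at lon -93.0833°, lat -65.6667°.
Cell spans 0.0833333° lon × 0.0416667° lat.
south 65.6667° S, north 65.6250° S.

65.6667° S, 65.6250° S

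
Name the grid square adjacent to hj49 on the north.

Latitude square 9; +1 → 10, wraps to 0, carry into field.
Latitude field J = 9; +1 → 10 = K.
The longitude characters are unchanged.

HK40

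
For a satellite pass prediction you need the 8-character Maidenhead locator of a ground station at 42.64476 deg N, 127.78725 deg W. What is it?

CN62cp54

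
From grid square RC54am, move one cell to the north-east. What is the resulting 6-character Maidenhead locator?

RC54bn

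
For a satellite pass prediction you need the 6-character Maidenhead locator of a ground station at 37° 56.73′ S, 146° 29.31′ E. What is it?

QF32fb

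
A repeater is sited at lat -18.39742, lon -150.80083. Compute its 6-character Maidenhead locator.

Shift to the Maidenhead origin (180°W, 90°S): lon 29.1992, lat 71.6026.
Field (20°×10°, letters A–R): 29.1992/20 → 1 → B, 71.6026/10 → 7 → H; chars BH.
Square (2°×1°, digits 0–9): 9.1992/2 → 4, 1.6026/1 → 1; chars 41.
Subsquare (5′×2.5′, letters a–x): 1.1992/0.0833333 → 14 → o, 0.6026/0.0416667 → 14 → o; chars oo.

BH41oo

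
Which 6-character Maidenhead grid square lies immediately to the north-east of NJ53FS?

NJ53gt

Longitude subsquare f = 5; +1 → 6 = g.
Latitude subsquare s = 18; +1 → 19 = t.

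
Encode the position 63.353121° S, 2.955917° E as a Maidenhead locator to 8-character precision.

JC16lp45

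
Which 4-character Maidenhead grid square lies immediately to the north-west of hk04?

GK95

Longitude square 0; −1 → -1, wraps to 9, carry into field.
Longitude field H = 7; −1 → 6 = G.
Latitude square 4; +1 → 5.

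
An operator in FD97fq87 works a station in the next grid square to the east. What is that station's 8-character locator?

FD97fq97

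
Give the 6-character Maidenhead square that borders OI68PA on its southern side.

OI67px

Latitude subsquare a = 0; −1 → -1, wraps to 23 = x, carry into square.
Latitude square 8; −1 → 7.
The longitude characters are unchanged.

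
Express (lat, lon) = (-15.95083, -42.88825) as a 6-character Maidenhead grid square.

Offset from 180°W / 90°S: lon 137.1118°, lat 74.0492°.
Field: 137.1118/20 → 6 → G, 74.0492/10 → 7 → H; chars GH.
Square: 17.1118/2 → 8, 4.0492/1 → 4; chars 84.
Subsquare: 1.1118/0.0833333 → 13 → n, 0.0492/0.0416667 → 1 → b; chars nb.

GH84nb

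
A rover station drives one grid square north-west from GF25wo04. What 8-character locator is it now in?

GF25vo95

Longitude extended square 0; −1 → -1, wraps to 9, carry into subsquare.
Longitude subsquare w = 22; −1 → 21 = v.
Latitude extended square 4; +1 → 5.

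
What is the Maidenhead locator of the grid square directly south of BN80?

Latitude square 0; −1 → -1, wraps to 9, carry into field.
Latitude field N = 13; −1 → 12 = M.
The longitude characters are unchanged.

BM89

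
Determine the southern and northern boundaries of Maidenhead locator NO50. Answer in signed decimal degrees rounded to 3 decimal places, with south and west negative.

50.000, 51.000

Field N=13, O=14: +13·20° lon, +14·10° lat → SW at lon 80°, lat 50°.
Square 5, 0: +5·2° lon, +0·1° lat → SW at lon 90°, lat 50°.
Cell spans 2° lon × 1° lat.
south 50.000, north 51.000.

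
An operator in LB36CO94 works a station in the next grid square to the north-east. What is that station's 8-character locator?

LB36do05

Longitude extended square 9; +1 → 10, wraps to 0, carry into subsquare.
Longitude subsquare c = 2; +1 → 3 = d.
Latitude extended square 4; +1 → 5.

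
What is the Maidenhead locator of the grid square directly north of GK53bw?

GK53bx

Latitude subsquare w = 22; +1 → 23 = x.
The longitude characters are unchanged.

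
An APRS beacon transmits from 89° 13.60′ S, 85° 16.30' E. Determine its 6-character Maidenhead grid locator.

NA20ps

Offset from 180°W / 90°S: lon 265.2717°, lat 0.7733°.
Field: 265.2717/20 → 13 → N, 0.7733/10 → 0 → A; chars NA.
Square: 5.2717/2 → 2, 0.7733/1 → 0; chars 20.
Subsquare: 1.2717/0.0833333 → 15 → p, 0.7733/0.0416667 → 18 → s; chars ps.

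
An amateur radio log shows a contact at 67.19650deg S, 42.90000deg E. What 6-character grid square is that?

LC12kt

Offset from 180°W / 90°S: lon 222.9000°, lat 22.8035°.
Field: lon ⌊222.9000/20⌋ = 11 → L; lat ⌊22.8035/10⌋ = 2 → C.
Square: lon ⌊2.9000/2⌋ = 1; lat ⌊2.8035/1⌋ = 2.
Subsquare: lon ⌊0.9000/0.0833333⌋ = 10 → k; lat ⌊0.8035/0.0416667⌋ = 19 → t.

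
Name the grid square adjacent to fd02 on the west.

ED92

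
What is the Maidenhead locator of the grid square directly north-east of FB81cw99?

FB81dx00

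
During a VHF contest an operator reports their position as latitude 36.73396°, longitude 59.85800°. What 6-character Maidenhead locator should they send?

LM96wr

Add 180° to longitude and 90° to latitude: 239.8580, 126.7340.
Field (20°×10°, letters A–R): 239.8580/20 → 11 → L, 126.7340/10 → 12 → M; chars LM.
Square (2°×1°, digits 0–9): 19.8580/2 → 9, 6.7340/1 → 6; chars 96.
Subsquare (5′×2.5′, letters a–x): 1.8580/0.0833333 → 22 → w, 0.7340/0.0416667 → 17 → r; chars wr.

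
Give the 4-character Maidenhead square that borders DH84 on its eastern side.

DH94

Longitude square 8; +1 → 9.
The latitude characters are unchanged.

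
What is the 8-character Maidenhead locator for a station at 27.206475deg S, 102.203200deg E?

OG12ct40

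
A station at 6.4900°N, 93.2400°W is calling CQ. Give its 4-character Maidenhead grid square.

EJ36

Add 180° to longitude and 90° to latitude: 86.76, 96.49.
Field (20°×10°, letters A–R): 86.76/20 → 4 → E, 96.49/10 → 9 → J; chars EJ.
Square (2°×1°, digits 0–9): 6.76/2 → 3, 6.49/1 → 6; chars 36.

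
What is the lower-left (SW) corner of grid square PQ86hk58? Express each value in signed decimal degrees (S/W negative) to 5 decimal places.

Field P=15, Q=16: +15·20° lon, +16·10° lat → SW at lon 120°, lat 70°.
Square 8, 6: +8·2° lon, +6·1° lat → SW at lon 136°, lat 76°.
Subsquare h=7, k=10: +7·0.0833333° lon, +10·0.0416667° lat → SW at lon 136.583°, lat 76.4167°.
Extended square 5, 8: +5·0.00833333° lon, +8·0.00416667° lat → SW at lon 136.625°, lat 76.45°.
latitude 76.45000, longitude 136.62500.

76.45000, 136.62500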